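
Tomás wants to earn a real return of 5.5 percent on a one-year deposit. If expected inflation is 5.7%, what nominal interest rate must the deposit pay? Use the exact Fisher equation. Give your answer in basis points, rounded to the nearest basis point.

(1 + i) = (1 + r)(1 + π) = 1.05500 × 1.05700 = 1.115135
i = 1.115135 − 1, so the required nominal rate is 1151 basis points.

1151 basis points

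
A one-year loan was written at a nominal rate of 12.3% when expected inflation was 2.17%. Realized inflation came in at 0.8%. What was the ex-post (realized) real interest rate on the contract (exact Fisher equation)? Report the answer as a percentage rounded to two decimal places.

Ex-post: (1 + 0.1230)/(1 + 0.0080) − 1 = 11.4087%
So the realized real rate is 11.41%.

11.41%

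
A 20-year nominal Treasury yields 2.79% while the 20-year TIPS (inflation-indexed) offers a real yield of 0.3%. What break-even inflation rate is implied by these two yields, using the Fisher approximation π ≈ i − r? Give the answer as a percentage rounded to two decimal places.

π ≈ i − r = 2.79% − 0.3% → 2.49%.

2.49%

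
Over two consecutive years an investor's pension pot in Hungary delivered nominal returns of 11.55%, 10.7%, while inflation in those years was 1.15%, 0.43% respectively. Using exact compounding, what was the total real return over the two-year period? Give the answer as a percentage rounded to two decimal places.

21.56%

Nominal growth factor = 1.1155 × 1.1070 = 1.234859
Price-level growth factor = 1.0115 × 1.0043 = 1.015849
Real growth factor = 1.234859 / 1.015849 = 1.215592
Total real return = 1.215592 − 1 → 21.56%.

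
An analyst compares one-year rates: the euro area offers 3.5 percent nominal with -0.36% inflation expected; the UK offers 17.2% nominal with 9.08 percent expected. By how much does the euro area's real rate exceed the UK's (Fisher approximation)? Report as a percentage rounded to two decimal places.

-4.26%

The euro area: 3.5% − (-0.36%) = 3.860%
The UK: 17.2% − 9.08% = 8.120%
Differential = -4.260% → -4.26%.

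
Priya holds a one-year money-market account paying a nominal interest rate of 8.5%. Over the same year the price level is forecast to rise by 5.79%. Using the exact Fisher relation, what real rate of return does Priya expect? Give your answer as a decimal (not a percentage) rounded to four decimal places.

0.0256

1 + r = 1.08500 / 1.05790 = 1.025617
r = 1.025617 − 1 = 2.5617%, i.e. 0.0256.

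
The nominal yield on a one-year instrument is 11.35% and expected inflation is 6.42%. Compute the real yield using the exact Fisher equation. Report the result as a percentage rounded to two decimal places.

4.63%

By the Fisher identity, 1 + r = (1 + i)/(1 + π).
1 + r = 1.11350 / 1.06420 = 1.046326
r = 1.046326 − 1 = 4.6326%, i.e. 4.63%.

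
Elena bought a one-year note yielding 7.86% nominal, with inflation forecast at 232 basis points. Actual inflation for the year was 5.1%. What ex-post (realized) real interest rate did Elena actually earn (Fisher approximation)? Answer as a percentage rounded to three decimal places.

Ex-post: 7.86% − 5.1% = 2.760%
So the realized real rate is 2.760%.

2.760%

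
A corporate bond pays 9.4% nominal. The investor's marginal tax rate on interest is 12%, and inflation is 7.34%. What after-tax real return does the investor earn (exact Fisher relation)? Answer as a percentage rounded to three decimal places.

0.868%

After-tax nominal return = 9.4% × (1 − 0.12) = 8.2720%.
1 + r = 1.08272 / 1.07340 = 1.008683
After-tax real rate = 1.008683 − 1 → 0.868%.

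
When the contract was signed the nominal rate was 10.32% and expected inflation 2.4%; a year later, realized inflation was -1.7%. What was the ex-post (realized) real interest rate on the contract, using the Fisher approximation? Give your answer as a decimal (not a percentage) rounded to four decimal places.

0.1202

Ex-post: 10.32% − (-1.7%) = 12.020%
So the realized real rate is 0.1202.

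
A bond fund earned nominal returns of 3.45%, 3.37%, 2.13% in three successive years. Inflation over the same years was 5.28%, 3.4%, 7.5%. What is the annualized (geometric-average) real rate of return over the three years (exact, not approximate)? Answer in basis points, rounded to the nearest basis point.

Compound the nominal returns: 1.0345 × 1.0337 × 1.0213 = 1.09214007.
Compound inflation: 1.0528 × 1.0340 × 1.0750 = 1.17023984.
Deflate: 1.09214007 / 1.17023984 = 0.93326174.
Annualized real rate = 0.93326174^(1/3) − 1 = -2.2760% → -228 basis points.

-228 basis points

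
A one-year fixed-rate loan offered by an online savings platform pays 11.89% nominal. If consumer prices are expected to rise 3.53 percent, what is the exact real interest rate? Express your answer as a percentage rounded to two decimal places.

By the Fisher equation, 1 + r = (1 + i)/(1 + π).
1 + r = 1.11890 / 1.03530 = 1.0807495
r = 1.0807495 − 1 = 8.07495%, i.e. 8.07%.

8.07%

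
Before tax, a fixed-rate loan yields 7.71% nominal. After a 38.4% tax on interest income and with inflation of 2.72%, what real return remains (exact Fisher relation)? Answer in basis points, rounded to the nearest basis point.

198 basis points

After-tax nominal return = 7.71% × (1 − 0.384) = 4.74936%.
1 + r = 1.0474936 / 1.02720 = 1.019756
After-tax real rate = 1.019756 − 1 → 198 basis points.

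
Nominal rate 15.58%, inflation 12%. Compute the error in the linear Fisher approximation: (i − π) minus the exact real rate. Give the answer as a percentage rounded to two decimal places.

0.38%

Approximate: r ≈ 15.580% − 12.000% = 3.5800%
Exact: (1 + 0.1558)/(1 + 0.1200) − 1 = 3.1964%
Error = 3.5800% − 3.1964% = 0.3836% → 0.38%.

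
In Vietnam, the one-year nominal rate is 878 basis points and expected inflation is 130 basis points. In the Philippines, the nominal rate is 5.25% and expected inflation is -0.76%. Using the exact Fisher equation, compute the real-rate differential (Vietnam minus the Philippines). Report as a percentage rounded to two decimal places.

1.33%

Vietnam: (1 + 0.0878)/(1 + 0.0130) − 1 = 7.3840%
The Philippines: (1 + 0.0525)/(1 − 0.0076) − 1 = 6.0560%
Differential = 7.3840% − 6.0560% = 1.3280% → 1.33%.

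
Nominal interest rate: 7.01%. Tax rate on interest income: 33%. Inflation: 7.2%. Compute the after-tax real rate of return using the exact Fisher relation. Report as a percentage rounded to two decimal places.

After-tax nominal return = 7.01% × (1 − 0.33) = 4.6967%.
1 + r = 1.046967 / 1.07200 = 0.976648
After-tax real rate = 0.976648 − 1 → -2.34%.

-2.34%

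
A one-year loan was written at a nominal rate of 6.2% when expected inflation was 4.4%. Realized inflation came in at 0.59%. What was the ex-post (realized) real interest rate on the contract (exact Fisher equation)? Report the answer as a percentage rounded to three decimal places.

5.577%

Ex-post: (1 + 0.0620)/(1 + 0.0059) − 1 = 5.5771%
So the realized real rate is 5.577%.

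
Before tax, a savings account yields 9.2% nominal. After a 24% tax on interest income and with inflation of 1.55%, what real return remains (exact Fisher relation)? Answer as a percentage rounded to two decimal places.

After-tax nominal return = 9.2% × (1 − 0.24) = 6.9920%.
1 + r = 1.06992 / 1.01550 = 1.053589
After-tax real rate = 1.053589 − 1 → 5.36%.

5.36%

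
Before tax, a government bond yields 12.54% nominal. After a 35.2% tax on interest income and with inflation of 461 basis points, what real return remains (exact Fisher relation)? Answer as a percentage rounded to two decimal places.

After-tax nominal return = 12.54% × (1 − 0.352) = 8.12592%.
1 + r = 1.0812592 / 1.04610 = 1.033610
After-tax real rate = 1.033610 − 1 → 3.36%.

3.36%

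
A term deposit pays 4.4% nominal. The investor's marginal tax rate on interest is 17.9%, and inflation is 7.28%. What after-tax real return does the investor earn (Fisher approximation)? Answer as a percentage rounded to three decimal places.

-3.668%

After-tax nominal return = 4.4% × (1 − 0.179) = 3.6124%.
r ≈ 3.6124% − 7.28% → -3.668%.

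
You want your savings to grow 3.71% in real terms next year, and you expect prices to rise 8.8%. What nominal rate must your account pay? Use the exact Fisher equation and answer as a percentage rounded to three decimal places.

12.836%

(1 + i) = (1 + r)(1 + π) = 1.03710 × 1.08800 = 1.1283648
i = 1.1283648 − 1, so the required nominal rate is 12.836%.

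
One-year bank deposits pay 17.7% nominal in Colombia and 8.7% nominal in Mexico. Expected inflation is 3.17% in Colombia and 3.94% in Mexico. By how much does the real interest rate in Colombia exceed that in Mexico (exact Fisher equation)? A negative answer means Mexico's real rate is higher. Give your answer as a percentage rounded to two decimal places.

Colombia: (1 + 0.1770)/(1 + 0.0317) − 1 = 14.0836%
Mexico: (1 + 0.0870)/(1 + 0.0394) − 1 = 4.5796%
Differential = 14.0836% − 4.5796% = 9.5040% → 9.50%.

9.50%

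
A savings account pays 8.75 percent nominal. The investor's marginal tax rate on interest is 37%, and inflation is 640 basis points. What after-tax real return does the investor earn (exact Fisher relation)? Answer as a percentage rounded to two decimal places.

-0.83%

After-tax nominal return = 8.75% × (1 − 0.37) = 5.5125%.
1 + r = 1.055125 / 1.06400 = 0.991659
After-tax real rate = 0.991659 − 1 → -0.83%.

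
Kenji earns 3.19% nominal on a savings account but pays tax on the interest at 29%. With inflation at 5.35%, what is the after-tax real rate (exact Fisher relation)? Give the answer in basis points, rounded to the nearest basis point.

After-tax nominal return = 3.19% × (1 − 0.29) = 2.2649%.
1 + r = 1.022649 / 1.05350 = 0.970716
After-tax real rate = 0.970716 − 1 → -293 basis points.

-293 basis points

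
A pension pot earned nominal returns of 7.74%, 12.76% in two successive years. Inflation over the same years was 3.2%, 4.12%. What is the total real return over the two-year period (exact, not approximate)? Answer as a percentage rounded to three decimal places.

13.062%

Compound the nominal returns: 1.0774 × 1.1276 = 1.214876.
Compound inflation: 1.0320 × 1.0412 = 1.074518.
Deflate: 1.214876 / 1.074518 = 1.130624.
Total real return = 1.130624 − 1 → 13.062%.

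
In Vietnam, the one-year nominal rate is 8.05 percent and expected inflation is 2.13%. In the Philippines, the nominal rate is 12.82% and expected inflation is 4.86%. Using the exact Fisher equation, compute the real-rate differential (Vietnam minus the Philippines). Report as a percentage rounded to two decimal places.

-1.79%

Vietnam: (1 + 0.0805)/(1 + 0.0213) − 1 = 5.7965%
The Philippines: (1 + 0.1282)/(1 + 0.0486) − 1 = 7.5911%
Differential = 5.7965% − 7.5911% = -1.7945% → -1.79%.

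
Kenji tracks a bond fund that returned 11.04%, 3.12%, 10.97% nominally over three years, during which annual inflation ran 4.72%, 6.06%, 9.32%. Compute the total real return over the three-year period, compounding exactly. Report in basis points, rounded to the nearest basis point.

465 basis points

Nominal growth factor = 1.1104 × 1.0312 × 1.1097 = 1.270656
Price-level growth factor = 1.0472 × 1.0606 × 1.0932 = 1.214174
Real growth factor = 1.270656 / 1.214174 = 1.046519
Total real return = 1.046519 − 1 → 465 basis points.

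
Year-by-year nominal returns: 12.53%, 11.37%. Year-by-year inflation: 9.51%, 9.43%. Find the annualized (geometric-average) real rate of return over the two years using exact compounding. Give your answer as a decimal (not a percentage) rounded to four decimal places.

0.0226

Compound the nominal returns: 1.1253 × 1.1137 = 1.25324661.
Compound inflation: 1.0951 × 1.0943 = 1.19836793.
Deflate: 1.25324661 / 1.19836793 = 1.04579452.
Annualized real rate = 1.04579452^(1/2) − 1 = 2.2641% → 0.0226.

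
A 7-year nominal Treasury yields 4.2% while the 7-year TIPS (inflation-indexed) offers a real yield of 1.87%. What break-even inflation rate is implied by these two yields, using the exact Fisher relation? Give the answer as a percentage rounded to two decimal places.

2.29%

(1 + π) = (1 + i)/(1 + r) = 1.04200 / 1.01870 = 1.022872
Break-even inflation = 1.022872 − 1 → 2.29%.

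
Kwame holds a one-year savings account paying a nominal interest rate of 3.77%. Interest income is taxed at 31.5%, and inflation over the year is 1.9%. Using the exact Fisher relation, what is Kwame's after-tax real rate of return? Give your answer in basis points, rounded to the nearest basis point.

After-tax nominal return = 3.77% × (1 − 0.315) = 2.58245%.
1 + r = 1.0258245 / 1.01900 = 1.006697
After-tax real rate = 1.006697 − 1 → 67 basis points.

67 basis points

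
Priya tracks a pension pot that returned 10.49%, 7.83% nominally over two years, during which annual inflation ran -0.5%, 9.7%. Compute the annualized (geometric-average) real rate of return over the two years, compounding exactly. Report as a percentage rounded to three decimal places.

4.476%

Nominal growth factor = 1.1049 × 1.0783 = 1.19141367
Price-level growth factor = 0.9950 × 1.0970 = 1.09151500
Real growth factor = 1.19141367 / 1.09151500 = 1.09152295
Annualized real rate = 1.09152295^(1/2) − 1 = 4.4760% → 4.476%.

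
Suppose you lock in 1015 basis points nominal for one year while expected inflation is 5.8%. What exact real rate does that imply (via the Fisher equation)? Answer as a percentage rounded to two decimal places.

By the Fisher equation, 1 + r = (1 + i)/(1 + π).
1 + r = 1.10150 / 1.05800 = 1.041115
r = 1.041115 − 1 = 4.1115%, i.e. 4.11%.

4.11%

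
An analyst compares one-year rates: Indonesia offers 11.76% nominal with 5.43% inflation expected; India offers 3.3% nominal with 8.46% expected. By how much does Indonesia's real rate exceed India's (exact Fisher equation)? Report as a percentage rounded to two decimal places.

10.76%

Indonesia: (1 + 0.1176)/(1 + 0.0543) − 1 = 6.0040%
India: (1 + 0.0330)/(1 + 0.0846) − 1 = -4.7575%
Differential = 6.0040% − (-4.7575%) = 10.7615% → 10.76%.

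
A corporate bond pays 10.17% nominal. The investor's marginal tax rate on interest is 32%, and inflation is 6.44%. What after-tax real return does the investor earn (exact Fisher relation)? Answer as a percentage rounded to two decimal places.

0.45%

After-tax nominal return = 10.17% × (1 − 0.32) = 6.9156%.
1 + r = 1.069156 / 1.06440 = 1.004468
After-tax real rate = 1.004468 − 1 → 0.45%.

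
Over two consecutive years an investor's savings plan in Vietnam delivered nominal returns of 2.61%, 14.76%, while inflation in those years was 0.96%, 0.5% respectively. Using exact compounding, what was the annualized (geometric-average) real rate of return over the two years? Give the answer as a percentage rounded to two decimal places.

7.73%

Compound the nominal returns: 1.0261 × 1.1476 = 1.17755236.
Compound inflation: 1.0096 × 1.0050 = 1.01464800.
Deflate: 1.17755236 / 1.01464800 = 1.16055259.
Annualized real rate = 1.16055259^(1/2) − 1 = 7.7289% → 7.73%.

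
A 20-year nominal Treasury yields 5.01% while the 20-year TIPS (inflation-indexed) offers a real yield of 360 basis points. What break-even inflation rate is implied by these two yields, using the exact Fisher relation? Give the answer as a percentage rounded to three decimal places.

1.361%

(1 + π) = (1 + i)/(1 + r) = 1.05010 / 1.03600 = 1.013610
Break-even inflation = 1.013610 − 1 → 1.361%.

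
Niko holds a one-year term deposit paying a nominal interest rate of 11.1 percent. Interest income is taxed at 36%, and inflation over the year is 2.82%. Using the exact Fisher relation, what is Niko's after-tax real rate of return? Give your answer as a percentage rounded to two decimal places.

After-tax nominal return = 11.1% × (1 − 0.36) = 7.1040%.
1 + r = 1.07104 / 1.02820 = 1.041665
After-tax real rate = 1.041665 − 1 → 4.17%.

4.17%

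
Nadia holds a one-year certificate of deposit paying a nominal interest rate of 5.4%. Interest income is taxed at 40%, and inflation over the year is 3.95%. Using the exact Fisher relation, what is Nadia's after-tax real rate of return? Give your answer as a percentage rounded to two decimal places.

After-tax nominal return = 5.4% × (1 − 0.4) = 3.2400%.
1 + r = 1.03240 / 1.03950 = 0.993170
After-tax real rate = 0.993170 − 1 → -0.68%.

-0.68%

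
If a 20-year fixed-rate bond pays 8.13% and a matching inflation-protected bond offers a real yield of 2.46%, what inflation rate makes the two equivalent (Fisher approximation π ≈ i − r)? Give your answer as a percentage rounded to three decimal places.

π ≈ i − r = 8.13% − 2.46% → 5.670%.

5.670%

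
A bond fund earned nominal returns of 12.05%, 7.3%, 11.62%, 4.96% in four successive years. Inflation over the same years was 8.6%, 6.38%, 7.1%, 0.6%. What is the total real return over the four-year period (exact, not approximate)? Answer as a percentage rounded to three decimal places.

13.162%

Compound the nominal returns: 1.1205 × 1.0730 × 1.1162 × 1.0496 = 1.408567.
Compound inflation: 1.0860 × 1.0638 × 1.0710 × 1.0060 = 1.244736.
Deflate: 1.408567 / 1.244736 = 1.131619.
Total real return = 1.131619 − 1 → 13.162%.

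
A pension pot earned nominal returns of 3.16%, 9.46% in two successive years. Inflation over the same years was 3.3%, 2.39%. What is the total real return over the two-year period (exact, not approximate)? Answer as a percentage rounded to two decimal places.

6.76%

Nominal growth factor = 1.0316 × 1.0946 = 1.129189
Price-level growth factor = 1.0330 × 1.0239 = 1.057689
Real growth factor = 1.129189 / 1.057689 = 1.067601
Total real return = 1.067601 − 1 → 6.76%.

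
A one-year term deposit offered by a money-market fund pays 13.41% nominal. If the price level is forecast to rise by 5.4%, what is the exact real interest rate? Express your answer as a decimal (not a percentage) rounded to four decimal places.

0.0760

By the Fisher relation, 1 + r = (1 + i)/(1 + π).
1 + r = 1.13410 / 1.05400 = 1.075996
r = 1.075996 − 1 = 7.5996%, i.e. 0.0760.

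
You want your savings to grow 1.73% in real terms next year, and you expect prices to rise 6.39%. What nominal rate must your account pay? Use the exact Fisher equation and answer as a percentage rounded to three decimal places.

(1 + i) = (1 + r)(1 + π) = 1.01730 × 1.06390 = 1.08230547
i = 1.08230547 − 1, so the required nominal rate is 8.231%.

8.231%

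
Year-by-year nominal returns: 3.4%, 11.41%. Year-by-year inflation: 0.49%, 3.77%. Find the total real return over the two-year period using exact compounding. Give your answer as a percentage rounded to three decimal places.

10.471%

Compound the nominal returns: 1.0340 × 1.1141 = 1.151979.
Compound inflation: 1.0049 × 1.0377 = 1.042785.
Deflate: 1.151979 / 1.042785 = 1.104714.
Total real return = 1.104714 − 1 → 10.471%.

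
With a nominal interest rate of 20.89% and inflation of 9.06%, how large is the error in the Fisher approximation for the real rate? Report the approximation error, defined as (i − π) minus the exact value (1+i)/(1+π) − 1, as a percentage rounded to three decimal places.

Approximate: r ≈ 20.890% − 9.060% = 11.8300%
Exact: (1 + 0.2089)/(1 + 0.0906) − 1 = 10.8472%
Error = 11.8300% − 10.8472% = 0.9828% → 0.983%.

0.983%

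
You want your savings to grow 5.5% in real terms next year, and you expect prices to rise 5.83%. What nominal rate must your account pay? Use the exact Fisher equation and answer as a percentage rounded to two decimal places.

11.65%

(1 + i) = (1 + r)(1 + π) = 1.05500 × 1.05830 = 1.1165065
i = 1.1165065 − 1, so the required nominal rate is 11.65%.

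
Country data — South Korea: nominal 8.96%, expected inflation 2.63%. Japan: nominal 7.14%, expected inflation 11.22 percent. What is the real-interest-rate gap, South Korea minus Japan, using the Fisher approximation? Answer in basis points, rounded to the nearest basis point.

South Korea: 8.96% − 2.63% = 6.330%
Japan: 7.14% − 11.22% = -4.080%
Differential = 10.410% → 1041 basis points.

1041 basis points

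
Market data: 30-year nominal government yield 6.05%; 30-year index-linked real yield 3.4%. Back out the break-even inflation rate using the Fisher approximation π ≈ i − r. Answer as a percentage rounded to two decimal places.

π ≈ i − r = 6.05% − 3.4% → 2.65%.

2.65%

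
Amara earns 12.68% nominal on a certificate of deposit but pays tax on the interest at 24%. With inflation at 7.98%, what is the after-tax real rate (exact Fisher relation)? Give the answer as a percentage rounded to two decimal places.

1.53%

After-tax nominal return = 12.68% × (1 − 0.24) = 9.6368%.
1 + r = 1.096368 / 1.07980 = 1.015344
After-tax real rate = 1.015344 − 1 → 1.53%.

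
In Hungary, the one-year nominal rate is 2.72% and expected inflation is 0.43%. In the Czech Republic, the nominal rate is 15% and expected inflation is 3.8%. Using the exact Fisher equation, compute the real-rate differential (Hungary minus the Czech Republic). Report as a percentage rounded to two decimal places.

Hungary: (1 + 0.0272)/(1 + 0.0043) − 1 = 2.2802%
The Czech Republic: (1 + 0.1500)/(1 + 0.0380) − 1 = 10.7900%
Differential = 2.2802% − 10.7900% = -8.5098% → -8.51%.

-8.51%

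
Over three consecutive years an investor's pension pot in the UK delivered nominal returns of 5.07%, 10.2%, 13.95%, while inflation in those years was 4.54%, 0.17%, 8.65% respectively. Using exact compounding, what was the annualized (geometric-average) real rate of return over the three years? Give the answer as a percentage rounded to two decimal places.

5.06%

Nominal growth factor = 1.0507 × 1.1020 × 1.1395 = 1.31939446
Price-level growth factor = 1.0454 × 1.0017 × 1.0865 = 1.13775801
Real growth factor = 1.31939446 / 1.13775801 = 1.15964419
Annualized real rate = 1.15964419^(1/3) − 1 = 5.0610% → 5.06%.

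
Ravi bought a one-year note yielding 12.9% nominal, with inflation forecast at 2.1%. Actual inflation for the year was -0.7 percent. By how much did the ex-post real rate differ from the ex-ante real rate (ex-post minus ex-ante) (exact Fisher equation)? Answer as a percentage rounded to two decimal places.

Ex-ante: (1 + 0.1290)/(1 + 0.0210) − 1 = 10.5779%
Ex-post: (1 + 0.1290)/(1 − 0.0070) − 1 = 13.6959%
Difference (ex-post − ex-ante) = 3.1180% → 3.12%.

3.12%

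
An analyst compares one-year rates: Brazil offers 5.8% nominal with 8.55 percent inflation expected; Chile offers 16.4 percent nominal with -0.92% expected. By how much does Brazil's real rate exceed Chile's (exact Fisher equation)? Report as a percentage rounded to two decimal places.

Brazil: (1 + 0.0580)/(1 + 0.0855) − 1 = -2.5334%
Chile: (1 + 0.1640)/(1 − 0.0092) − 1 = 17.4808%
Differential = -2.5334% − 17.4808% = -20.0142% → -20.01%.

-20.01%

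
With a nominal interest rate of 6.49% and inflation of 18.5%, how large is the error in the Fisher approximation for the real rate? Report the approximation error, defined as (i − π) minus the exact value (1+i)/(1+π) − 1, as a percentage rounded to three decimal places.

Approximate: r ≈ 6.490% − 18.500% = -12.0100%
Exact: (1 + 0.0649)/(1 + 0.1850) − 1 = -10.1350%
Error = -12.0100% − (-10.1350%) = -1.8750% → -1.875%.

-1.875%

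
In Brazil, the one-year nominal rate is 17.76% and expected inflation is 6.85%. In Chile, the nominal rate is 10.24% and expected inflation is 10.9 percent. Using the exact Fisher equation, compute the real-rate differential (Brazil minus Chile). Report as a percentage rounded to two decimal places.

Brazil: (1 + 0.1776)/(1 + 0.0685) − 1 = 10.2106%
Chile: (1 + 0.1024)/(1 + 0.1090) − 1 = -0.5951%
Differential = 10.2106% − (-0.5951%) = 10.8057% → 10.81%.

10.81%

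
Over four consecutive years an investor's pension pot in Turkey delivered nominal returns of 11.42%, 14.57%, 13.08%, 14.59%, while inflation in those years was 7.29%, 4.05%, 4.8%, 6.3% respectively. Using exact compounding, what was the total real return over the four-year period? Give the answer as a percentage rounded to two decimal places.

33.01%

Compound the nominal returns: 1.1142 × 1.1457 × 1.1308 × 1.1459 = 1.654118.
Compound inflation: 1.0729 × 1.0405 × 1.0480 × 1.0630 = 1.243643.
Deflate: 1.654118 / 1.243643 = 1.330058.
Total real return = 1.330058 − 1 → 33.01%.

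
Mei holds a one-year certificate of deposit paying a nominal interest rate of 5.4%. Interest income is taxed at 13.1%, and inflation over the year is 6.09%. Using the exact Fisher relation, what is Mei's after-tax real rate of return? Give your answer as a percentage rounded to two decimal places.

-1.32%

After-tax nominal return = 5.4% × (1 − 0.131) = 4.6926%.
1 + r = 1.046926 / 1.06090 = 0.986828
After-tax real rate = 0.986828 − 1 → -1.32%.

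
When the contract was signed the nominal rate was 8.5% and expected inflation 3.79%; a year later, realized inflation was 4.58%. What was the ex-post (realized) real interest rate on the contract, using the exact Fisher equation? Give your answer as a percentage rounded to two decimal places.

Ex-post: (1 + 0.0850)/(1 + 0.0458) − 1 = 3.7483%
So the realized real rate is 3.75%.

3.75%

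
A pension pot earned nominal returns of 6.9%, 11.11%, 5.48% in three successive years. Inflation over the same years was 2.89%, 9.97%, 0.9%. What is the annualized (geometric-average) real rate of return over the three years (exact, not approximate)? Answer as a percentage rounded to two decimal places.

3.15%

Compound the nominal returns: 1.0690 × 1.1111 × 1.0548 = 1.25285547.
Compound inflation: 1.0289 × 1.0997 × 1.0090 = 1.14166466.
Deflate: 1.25285547 / 1.14166466 = 1.09739358.
Annualized real rate = 1.09739358^(1/3) − 1 = 3.1464% → 3.15%.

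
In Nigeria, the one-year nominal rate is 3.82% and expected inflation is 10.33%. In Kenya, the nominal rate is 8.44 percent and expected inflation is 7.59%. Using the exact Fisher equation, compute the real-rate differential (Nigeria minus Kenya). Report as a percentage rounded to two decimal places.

Nigeria: (1 + 0.0382)/(1 + 0.1033) − 1 = -5.9005%
Kenya: (1 + 0.0844)/(1 + 0.0759) − 1 = 0.7900%
Differential = -5.9005% − 0.7900% = -6.6905% → -6.69%.

-6.69%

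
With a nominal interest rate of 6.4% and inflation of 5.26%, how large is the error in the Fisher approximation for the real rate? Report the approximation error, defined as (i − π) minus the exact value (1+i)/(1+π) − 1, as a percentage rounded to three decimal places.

0.057%

Approximate: r ≈ 6.400% − 5.260% = 1.1400%
Exact: (1 + 0.0640)/(1 + 0.0526) − 1 = 1.0830%
Error = 1.1400% − 1.0830% = 0.0570% → 0.057%.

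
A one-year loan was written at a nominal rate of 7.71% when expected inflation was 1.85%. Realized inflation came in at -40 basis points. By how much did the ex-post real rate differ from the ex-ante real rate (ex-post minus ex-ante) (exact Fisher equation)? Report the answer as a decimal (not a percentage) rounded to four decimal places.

0.0239

Ex-ante: (1 + 0.0771)/(1 + 0.0185) − 1 = 5.7536%
Ex-post: (1 + 0.0771)/(1 − 0.0040) − 1 = 8.1426%
Difference (ex-post − ex-ante) = 2.3890% → 0.0239.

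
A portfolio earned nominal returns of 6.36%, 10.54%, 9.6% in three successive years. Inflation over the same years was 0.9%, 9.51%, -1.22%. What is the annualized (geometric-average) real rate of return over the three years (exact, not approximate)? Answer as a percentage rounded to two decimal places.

Compound the nominal returns: 1.0636 × 1.1054 × 1.0960 = 1.28857097.
Compound inflation: 1.0090 × 1.0951 × 0.9878 = 1.09147544.
Deflate: 1.28857097 / 1.09147544 = 1.18057716.
Annualized real rate = 1.18057716^(1/3) − 1 = 5.6894% → 5.69%.

5.69%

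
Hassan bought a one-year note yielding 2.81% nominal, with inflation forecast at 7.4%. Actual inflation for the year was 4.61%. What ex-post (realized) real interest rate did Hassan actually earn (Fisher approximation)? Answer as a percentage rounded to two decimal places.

-1.80%

Ex-post: 2.81% − 4.61% = -1.800%
So the realized real rate is -1.80%.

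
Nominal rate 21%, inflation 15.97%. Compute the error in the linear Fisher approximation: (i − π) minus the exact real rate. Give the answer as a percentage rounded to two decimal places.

0.69%

Approximate: r ≈ 21.000% − 15.970% = 5.0300%
Exact: (1 + 0.2100)/(1 + 0.1597) − 1 = 4.3373%
Error = 5.0300% − 4.3373% = 0.6927% → 0.69%.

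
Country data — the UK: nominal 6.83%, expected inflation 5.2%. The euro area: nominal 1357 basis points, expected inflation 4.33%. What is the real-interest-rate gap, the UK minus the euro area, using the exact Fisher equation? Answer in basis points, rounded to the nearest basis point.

-731 basis points

The UK: (1 + 0.0683)/(1 + 0.0520) − 1 = 1.5494%
The euro area: (1 + 0.1357)/(1 + 0.0433) − 1 = 8.8565%
Differential = 1.5494% − 8.8565% = -7.3071% → -731 basis points.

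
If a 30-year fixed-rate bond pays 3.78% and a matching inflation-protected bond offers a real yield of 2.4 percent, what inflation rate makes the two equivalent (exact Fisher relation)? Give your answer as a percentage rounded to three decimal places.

(1 + π) = (1 + i)/(1 + r) = 1.03780 / 1.02400 = 1.013477
Break-even inflation = 1.013477 − 1 → 1.348%.

1.348%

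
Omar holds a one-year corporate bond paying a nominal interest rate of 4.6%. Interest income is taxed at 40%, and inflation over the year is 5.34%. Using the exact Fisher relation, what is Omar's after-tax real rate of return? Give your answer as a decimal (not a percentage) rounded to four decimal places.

After-tax nominal return = 4.6% × (1 − 0.4) = 2.7600%.
1 + r = 1.02760 / 1.05340 = 0.975508
After-tax real rate = 0.975508 − 1 → -0.0245.

-0.0245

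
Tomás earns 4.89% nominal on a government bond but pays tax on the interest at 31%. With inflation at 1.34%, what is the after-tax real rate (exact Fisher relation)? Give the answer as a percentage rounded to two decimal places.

2.01%

After-tax nominal return = 4.89% × (1 − 0.31) = 3.3741%.
1 + r = 1.033741 / 1.01340 = 1.020072
After-tax real rate = 1.020072 − 1 → 2.01%.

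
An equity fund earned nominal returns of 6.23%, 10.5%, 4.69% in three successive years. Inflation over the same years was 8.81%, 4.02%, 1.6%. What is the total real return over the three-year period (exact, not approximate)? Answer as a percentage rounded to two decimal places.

Nominal growth factor = 1.0623 × 1.1050 × 1.0469 = 1.2288947
Price-level growth factor = 1.0881 × 1.0402 × 1.0160 = 1.1499511
Real growth factor = 1.2288947 / 1.1499511 = 1.0686495
Total real return = 1.0686495 − 1 → 6.86%.

6.86%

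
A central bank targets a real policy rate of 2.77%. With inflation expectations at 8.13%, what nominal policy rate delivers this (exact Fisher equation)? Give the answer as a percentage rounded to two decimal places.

11.13%

(1 + i) = (1 + r)(1 + π) = 1.02770 × 1.08130 = 1.11125201
i = 1.11125201 − 1, so the required nominal rate is 11.13%.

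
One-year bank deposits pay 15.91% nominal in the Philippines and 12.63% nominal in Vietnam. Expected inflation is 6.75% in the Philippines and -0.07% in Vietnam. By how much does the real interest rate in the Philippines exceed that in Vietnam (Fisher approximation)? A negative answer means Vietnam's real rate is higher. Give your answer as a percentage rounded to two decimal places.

-3.54%

The Philippines: 15.91% − 6.75% = 9.160%
Vietnam: 12.63% − (-0.07%) = 12.700%
Differential = -3.540% → -3.54%.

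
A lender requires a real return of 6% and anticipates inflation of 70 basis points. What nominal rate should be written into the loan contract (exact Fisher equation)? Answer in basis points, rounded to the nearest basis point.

(1 + i) = (1 + r)(1 + π) = 1.06000 × 1.00700 = 1.06742
i = 1.06742 − 1, so the required nominal rate is 674 basis points.

674 basis points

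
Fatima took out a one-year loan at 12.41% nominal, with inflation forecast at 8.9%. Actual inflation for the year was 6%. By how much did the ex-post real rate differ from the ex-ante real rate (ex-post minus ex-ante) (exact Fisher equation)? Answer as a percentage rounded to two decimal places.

2.82%

Ex-ante: (1 + 0.1241)/(1 + 0.0890) − 1 = 3.2231%
Ex-post: (1 + 0.1241)/(1 + 0.0600) − 1 = 6.0472%
Difference (ex-post − ex-ante) = 2.8240% → 2.82%.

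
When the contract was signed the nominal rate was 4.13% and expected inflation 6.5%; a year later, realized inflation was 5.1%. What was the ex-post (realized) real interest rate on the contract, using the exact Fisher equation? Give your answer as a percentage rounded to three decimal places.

-0.923%

Ex-post: (1 + 0.0413)/(1 + 0.0510) − 1 = -0.9229%
So the realized real rate is -0.923%.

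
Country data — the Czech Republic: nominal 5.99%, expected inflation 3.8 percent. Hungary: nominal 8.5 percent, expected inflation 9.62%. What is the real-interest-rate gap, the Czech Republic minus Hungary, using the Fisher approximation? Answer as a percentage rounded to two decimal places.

The Czech Republic: 5.99% − 3.8% = 2.190%
Hungary: 8.5% − 9.62% = -1.120%
Differential = 3.310% → 3.31%.

3.31%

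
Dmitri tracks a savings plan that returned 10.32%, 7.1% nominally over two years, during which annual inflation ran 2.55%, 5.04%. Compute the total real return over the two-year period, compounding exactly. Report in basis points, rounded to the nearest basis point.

Nominal growth factor = 1.1032 × 1.0710 = 1.181527
Price-level growth factor = 1.0255 × 1.0504 = 1.077185
Real growth factor = 1.181527 / 1.077185 = 1.096865
Total real return = 1.096865 − 1 → 969 basis points.

969 basis points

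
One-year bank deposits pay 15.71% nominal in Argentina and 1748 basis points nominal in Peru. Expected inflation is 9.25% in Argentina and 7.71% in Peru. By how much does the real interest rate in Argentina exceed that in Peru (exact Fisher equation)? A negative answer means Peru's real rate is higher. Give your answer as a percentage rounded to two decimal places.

Argentina: (1 + 0.1571)/(1 + 0.0925) − 1 = 5.9130%
Peru: (1 + 0.1748)/(1 + 0.0771) − 1 = 9.0707%
Differential = 5.9130% − 9.0707% = -3.1576% → -3.16%.

-3.16%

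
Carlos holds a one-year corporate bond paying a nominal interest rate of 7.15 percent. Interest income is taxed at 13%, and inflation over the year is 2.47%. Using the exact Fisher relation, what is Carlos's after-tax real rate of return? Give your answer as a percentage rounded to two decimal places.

3.66%

After-tax nominal return = 7.15% × (1 − 0.13) = 6.2205%.
1 + r = 1.062205 / 1.02470 = 1.036601
After-tax real rate = 1.036601 − 1 → 3.66%.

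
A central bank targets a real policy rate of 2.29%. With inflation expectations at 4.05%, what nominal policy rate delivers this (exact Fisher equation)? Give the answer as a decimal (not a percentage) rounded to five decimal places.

0.06433

(1 + i) = (1 + r)(1 + π) = 1.02290 × 1.04050 = 1.06432745
i = 1.06432745 − 1, so the required nominal rate is 0.06433.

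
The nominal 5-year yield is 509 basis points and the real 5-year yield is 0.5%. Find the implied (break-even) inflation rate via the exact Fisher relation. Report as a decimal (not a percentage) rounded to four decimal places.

(1 + π) = (1 + i)/(1 + r) = 1.05090 / 1.00500 = 1.045672
Break-even inflation = 1.045672 − 1 → 0.0457.

0.0457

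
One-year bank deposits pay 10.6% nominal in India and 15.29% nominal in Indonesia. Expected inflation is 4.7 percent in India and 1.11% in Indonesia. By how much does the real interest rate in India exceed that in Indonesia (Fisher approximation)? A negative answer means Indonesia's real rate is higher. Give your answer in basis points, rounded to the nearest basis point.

India: 10.6% − 4.7% = 5.900%
Indonesia: 15.29% − 1.11% = 14.180%
Differential = -8.280% → -828 basis points.

-828 basis points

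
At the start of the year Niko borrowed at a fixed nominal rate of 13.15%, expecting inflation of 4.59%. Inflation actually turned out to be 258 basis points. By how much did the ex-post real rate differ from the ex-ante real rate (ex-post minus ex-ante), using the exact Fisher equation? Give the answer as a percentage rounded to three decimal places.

Ex-ante: (1 + 0.1315)/(1 + 0.0459) − 1 = 8.1843%
Ex-post: (1 + 0.1315)/(1 + 0.0258) − 1 = 10.3042%
Difference (ex-post − ex-ante) = 2.1198% → 2.120%.

2.120%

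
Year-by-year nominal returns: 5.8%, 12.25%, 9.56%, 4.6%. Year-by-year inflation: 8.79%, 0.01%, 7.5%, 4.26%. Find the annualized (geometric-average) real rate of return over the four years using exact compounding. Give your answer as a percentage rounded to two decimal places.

2.78%

Nominal growth factor = 1.0580 × 1.1225 × 1.0956 × 1.0460 = 1.36099248
Price-level growth factor = 1.0879 × 1.0001 × 1.0750 × 1.0426 = 1.21943481
Real growth factor = 1.36099248 / 1.21943481 = 1.11608465
Annualized real rate = 1.11608465^(1/4) − 1 = 2.7837% → 2.78%.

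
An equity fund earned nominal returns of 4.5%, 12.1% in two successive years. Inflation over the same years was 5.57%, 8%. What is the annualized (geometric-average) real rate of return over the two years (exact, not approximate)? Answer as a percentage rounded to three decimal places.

Nominal growth factor = 1.0450 × 1.1210 = 1.17144500
Price-level growth factor = 1.0557 × 1.0800 = 1.14015600
Real growth factor = 1.17144500 / 1.14015600 = 1.02744274
Annualized real rate = 1.02744274^(1/2) − 1 = 1.3628% → 1.363%.

1.363%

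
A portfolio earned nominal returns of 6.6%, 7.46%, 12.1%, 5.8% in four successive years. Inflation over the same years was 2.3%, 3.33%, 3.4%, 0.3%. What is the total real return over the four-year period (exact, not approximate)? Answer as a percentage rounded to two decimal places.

23.93%

Compound the nominal returns: 1.0660 × 1.0746 × 1.1210 × 1.0580 = 1.358612.
Compound inflation: 1.0230 × 1.0333 × 1.0340 × 1.0030 = 1.096285.
Deflate: 1.358612 / 1.096285 = 1.239287.
Total real return = 1.239287 − 1 → 23.93%.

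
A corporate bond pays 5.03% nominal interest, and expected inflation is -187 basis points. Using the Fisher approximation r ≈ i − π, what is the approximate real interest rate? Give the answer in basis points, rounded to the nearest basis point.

690 basis points

r ≈ i − π = 5.03% − (-1.87%) = 690 basis points.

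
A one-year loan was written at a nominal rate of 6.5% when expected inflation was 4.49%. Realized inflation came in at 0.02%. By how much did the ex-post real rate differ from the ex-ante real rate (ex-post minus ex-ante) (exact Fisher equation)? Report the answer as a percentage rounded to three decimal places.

4.555%

Ex-ante: (1 + 0.0650)/(1 + 0.0449) − 1 = 1.9236%
Ex-post: (1 + 0.0650)/(1 + 0.0002) − 1 = 6.4787%
Difference (ex-post − ex-ante) = 4.5551% → 4.555%.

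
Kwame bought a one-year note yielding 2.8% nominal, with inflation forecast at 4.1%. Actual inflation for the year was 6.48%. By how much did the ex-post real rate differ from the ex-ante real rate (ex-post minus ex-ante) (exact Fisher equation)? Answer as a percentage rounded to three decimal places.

-2.207%

Ex-ante: (1 + 0.0280)/(1 + 0.0410) − 1 = -1.2488%
Ex-post: (1 + 0.0280)/(1 + 0.0648) − 1 = -3.4560%
Difference (ex-post − ex-ante) = -2.2072% → -2.207%.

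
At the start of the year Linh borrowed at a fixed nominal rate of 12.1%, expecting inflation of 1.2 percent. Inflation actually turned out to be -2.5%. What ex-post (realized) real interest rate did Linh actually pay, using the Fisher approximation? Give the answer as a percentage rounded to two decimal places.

Ex-post: 12.1% − (-2.5%) = 14.600%
So the realized real rate is 14.60%.

14.60%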